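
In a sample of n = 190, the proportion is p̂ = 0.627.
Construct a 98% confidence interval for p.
(0.545, 0.709)

Proportion CI:
SE = √(p̂(1-p̂)/n) = √(0.627 · 0.373 / 190) = 0.03508

z* = 2.326
Margin = z* · SE = 2.326 · 0.03508 = 0.0816

CI: 0.627 ± 0.0816 = (0.545, 0.709)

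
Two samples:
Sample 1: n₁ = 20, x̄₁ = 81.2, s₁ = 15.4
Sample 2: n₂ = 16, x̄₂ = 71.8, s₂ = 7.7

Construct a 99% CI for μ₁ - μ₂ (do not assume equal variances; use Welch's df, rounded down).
(-1.47, 20.27)

Difference: x̄₁ - x̄₂ = 9.40
SE = √(s₁²/n₁ + s₂²/n₂) = √(15.4²/20 + 7.7²/16) = 3.9451
df = 29.13 → 29 (Welch–Satterthwaite, rounded down)
t* = 2.756

CI: 9.40 ± 2.756 · 3.9451 = 9.40 ± 10.87 = (-1.47, 20.27)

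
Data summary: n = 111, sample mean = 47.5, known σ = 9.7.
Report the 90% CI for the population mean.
(45.99, 49.01)

z-interval (σ known):
z* = 1.645 for 90% confidence

Margin of error = z* · σ/√n = 1.645 · 9.7/√111 = 1.51

CI: (47.5 - 1.51, 47.5 + 1.51) = (45.99, 49.01)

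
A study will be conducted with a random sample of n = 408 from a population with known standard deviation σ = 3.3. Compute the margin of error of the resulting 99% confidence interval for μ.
Margin of error = 0.42

Margin of error = z* · σ/√n
= 2.576 · 3.3/√408
= 2.576 · 3.3/20.1990
= 0.42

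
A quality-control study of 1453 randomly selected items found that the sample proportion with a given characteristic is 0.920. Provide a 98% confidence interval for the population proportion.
(0.903, 0.937)

Proportion CI:
SE = √(p̂(1-p̂)/n) = √(0.920 · 0.080 / 1453) = 0.00712

z* = 2.326
Margin = z* · SE = 2.326 · 0.00712 = 0.0166

CI: 0.920 ± 0.0166 = (0.903, 0.937)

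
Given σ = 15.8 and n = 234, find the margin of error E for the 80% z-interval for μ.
Margin of error = 1.32

Margin of error = z* · σ/√n
= 1.282 · 15.8/√234
= 1.282 · 15.8/15.2971
= 1.32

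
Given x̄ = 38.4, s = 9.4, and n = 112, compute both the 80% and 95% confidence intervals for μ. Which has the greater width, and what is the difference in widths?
95% CI is wider by 1.23

df = 111
80% CI: t* = 1.289, (37.26, 39.54), width = 2 · t* · s/√n = 2.29
95% CI: t* = 1.982, (36.64, 40.16), width = 2 · t* · s/√n = 3.52

The 95% CI is wider by 3.52 - 2.29 = 1.23.
Higher confidence requires a wider interval.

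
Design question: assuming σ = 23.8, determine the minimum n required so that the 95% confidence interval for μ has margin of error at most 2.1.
n ≥ 494

For margin E ≤ 2.1:
n ≥ (z* · σ / E)²
n ≥ (1.960 · 23.8 / 2.1)²
n ≥ 493.43

Minimum n = 494 (rounding up)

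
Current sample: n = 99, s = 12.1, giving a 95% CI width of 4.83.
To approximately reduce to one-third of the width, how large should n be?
n ≈ 891

CI width ∝ 1/√n
To reduce width by factor 3, need √n to grow by 3 → need 3² = 9 times as many samples.

Current: n = 99, width = 4.83
New: n = 891, width ≈ 1.59

Width reduced by factor of 4.83/1.59 = 3.04.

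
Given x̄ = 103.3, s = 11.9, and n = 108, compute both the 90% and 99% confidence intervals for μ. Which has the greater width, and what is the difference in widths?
99% CI is wider by 2.21

df = 107
90% CI: t* = 1.659, (101.40, 105.20), width = 2 · t* · s/√n = 3.80
99% CI: t* = 2.623, (100.30, 106.30), width = 2 · t* · s/√n = 6.01

The 99% CI is wider by 6.01 - 3.80 = 2.21.
Higher confidence requires a wider interval.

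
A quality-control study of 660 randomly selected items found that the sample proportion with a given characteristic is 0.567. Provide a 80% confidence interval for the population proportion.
(0.542, 0.592)

Proportion CI:
SE = √(p̂(1-p̂)/n) = √(0.567 · 0.433 / 660) = 0.01929

z* = 1.282
Margin = z* · SE = 1.282 · 0.01929 = 0.0247

CI: 0.567 ± 0.0247 = (0.542, 0.592)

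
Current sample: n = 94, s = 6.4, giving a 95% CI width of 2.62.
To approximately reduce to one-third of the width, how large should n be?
n ≈ 846

CI width ∝ 1/√n
To reduce width by factor 3, need √n to grow by 3 → need 3² = 9 times as many samples.

Current: n = 94, width = 2.62
New: n = 846, width ≈ 0.86

Width reduced by factor of 2.62/0.86 = 3.05.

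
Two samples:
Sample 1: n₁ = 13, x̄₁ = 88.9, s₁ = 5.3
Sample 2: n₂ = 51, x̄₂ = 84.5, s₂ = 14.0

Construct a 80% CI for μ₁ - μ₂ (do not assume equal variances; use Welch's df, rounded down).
(1.22, 7.58)

Difference: x̄₁ - x̄₂ = 4.40
SE = √(s₁²/n₁ + s₂²/n₂) = √(5.3²/13 + 14.0²/51) = 2.4503
df = 52.66 → 52 (Welch–Satterthwaite, rounded down)
t* = 1.298

CI: 4.40 ± 1.298 · 2.4503 = 4.40 ± 3.18 = (1.22, 7.58)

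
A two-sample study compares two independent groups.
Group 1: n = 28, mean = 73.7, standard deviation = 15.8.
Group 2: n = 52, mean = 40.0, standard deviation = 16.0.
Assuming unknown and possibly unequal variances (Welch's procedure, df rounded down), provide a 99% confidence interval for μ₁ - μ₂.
(23.78, 43.62)

Difference: x̄₁ - x̄₂ = 33.70
SE = √(s₁²/n₁ + s₂²/n₂) = √(15.8²/28 + 16.0²/52) = 3.7201
df = 56.01 → 56 (Welch–Satterthwaite, rounded down)
t* = 2.667

CI: 33.70 ± 2.667 · 3.7201 = 33.70 ± 9.92 = (23.78, 43.62)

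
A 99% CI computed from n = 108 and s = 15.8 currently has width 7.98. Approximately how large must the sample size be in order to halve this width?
n ≈ 432

CI width ∝ 1/√n
To reduce width by factor 2, need √n to grow by 2 → need 2² = 4 times as many samples.

Current: n = 108, width = 7.98
New: n = 432, width ≈ 3.93

Width reduced by factor of 7.98/3.93 = 2.03.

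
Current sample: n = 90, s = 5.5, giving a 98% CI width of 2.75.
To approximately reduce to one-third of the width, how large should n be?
n ≈ 810

CI width ∝ 1/√n
To reduce width by factor 3, need √n to grow by 3 → need 3² = 9 times as many samples.

Current: n = 90, width = 2.75
New: n = 810, width ≈ 0.90

Width reduced by factor of 2.75/0.90 = 3.06.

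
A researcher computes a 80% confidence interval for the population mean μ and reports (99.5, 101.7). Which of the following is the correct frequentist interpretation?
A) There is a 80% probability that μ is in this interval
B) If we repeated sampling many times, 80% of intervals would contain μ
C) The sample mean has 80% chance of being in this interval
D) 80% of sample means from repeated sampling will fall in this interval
B

A) Wrong — μ is fixed; the randomness lives in the interval, not in μ.
B) Correct — this is the frequentist long-run coverage interpretation.
C) Wrong — x̄ is observed and sits in the interval by construction.
D) Wrong — coverage applies to intervals containing μ, not to future x̄ values.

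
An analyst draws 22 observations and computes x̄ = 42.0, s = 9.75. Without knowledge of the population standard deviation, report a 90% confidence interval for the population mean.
(38.42, 45.58)

t-interval (σ unknown):
df = n - 1 = 21
t* = 1.721 for 90% confidence

Margin of error = t* · s/√n = 1.721 · 9.75/√22 = 3.58

CI: (38.42, 45.58)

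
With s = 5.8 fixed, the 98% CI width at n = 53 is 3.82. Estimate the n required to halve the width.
n ≈ 212

CI width ∝ 1/√n
To reduce width by factor 2, need √n to grow by 2 → need 2² = 4 times as many samples.

Current: n = 53, width = 3.82
New: n = 212, width ≈ 1.87

Width reduced by factor of 3.82/1.87 = 2.04.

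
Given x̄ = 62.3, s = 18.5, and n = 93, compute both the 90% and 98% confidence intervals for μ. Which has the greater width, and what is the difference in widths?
98% CI is wider by 2.71

df = 92
90% CI: t* = 1.662, (59.11, 65.49), width = 2 · t* · s/√n = 6.38
98% CI: t* = 2.368, (57.76, 66.84), width = 2 · t* · s/√n = 9.09

The 98% CI is wider by 9.09 - 6.38 = 2.71.
Higher confidence requires a wider interval.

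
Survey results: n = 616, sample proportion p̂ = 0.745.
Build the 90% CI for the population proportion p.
(0.716, 0.774)

Proportion CI:
SE = √(p̂(1-p̂)/n) = √(0.745 · 0.255 / 616) = 0.01756

z* = 1.645
Margin = z* · SE = 1.645 · 0.01756 = 0.0289

CI: 0.745 ± 0.0289 = (0.716, 0.774)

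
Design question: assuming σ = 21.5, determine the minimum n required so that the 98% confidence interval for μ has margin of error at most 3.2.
n ≥ 245

For margin E ≤ 3.2:
n ≥ (z* · σ / E)²
n ≥ (2.326 · 21.5 / 3.2)²
n ≥ 244.23

Minimum n = 245 (rounding up)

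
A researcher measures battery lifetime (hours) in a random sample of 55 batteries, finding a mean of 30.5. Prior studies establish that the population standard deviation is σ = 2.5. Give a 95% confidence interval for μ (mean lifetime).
(29.84, 31.16)

z-interval (σ known):
z* = 1.960 for 95% confidence

Margin of error = z* · σ/√n = 1.960 · 2.5/√55 = 0.66

CI: (30.5 - 0.66, 30.5 + 0.66) = (29.84, 31.16)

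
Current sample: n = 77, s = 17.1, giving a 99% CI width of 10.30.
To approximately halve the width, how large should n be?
n ≈ 308

CI width ∝ 1/√n
To reduce width by factor 2, need √n to grow by 2 → need 2² = 4 times as many samples.

Current: n = 77, width = 10.30
New: n = 308, width ≈ 5.05

Width reduced by factor of 10.30/5.05 = 2.04.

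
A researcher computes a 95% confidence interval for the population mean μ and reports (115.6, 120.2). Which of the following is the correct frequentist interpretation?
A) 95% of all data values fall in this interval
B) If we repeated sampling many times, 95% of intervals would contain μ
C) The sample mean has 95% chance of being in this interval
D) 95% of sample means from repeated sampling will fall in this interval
B

A) Wrong — a CI is about the parameter μ, not individual data values.
B) Correct — this is the frequentist long-run coverage interpretation.
C) Wrong — x̄ is observed and sits in the interval by construction.
D) Wrong — coverage applies to intervals containing μ, not to future x̄ values.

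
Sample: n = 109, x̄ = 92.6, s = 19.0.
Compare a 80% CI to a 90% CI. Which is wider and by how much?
90% CI is wider by 1.35

df = 108
80% CI: t* = 1.289, (90.25, 94.95), width = 2 · t* · s/√n = 4.69
90% CI: t* = 1.659, (89.58, 95.62), width = 2 · t* · s/√n = 6.04

The 90% CI is wider by 6.04 - 4.69 = 1.35.
Higher confidence requires a wider interval.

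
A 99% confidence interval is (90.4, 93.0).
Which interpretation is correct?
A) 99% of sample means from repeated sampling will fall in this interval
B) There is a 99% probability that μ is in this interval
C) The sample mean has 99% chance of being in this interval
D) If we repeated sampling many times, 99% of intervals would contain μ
D

A) Wrong — coverage applies to intervals containing μ, not to future x̄ values.
B) Wrong — μ is fixed; the randomness lives in the interval, not in μ.
C) Wrong — x̄ is observed and sits in the interval by construction.
D) Correct — this is the frequentist long-run coverage interpretation.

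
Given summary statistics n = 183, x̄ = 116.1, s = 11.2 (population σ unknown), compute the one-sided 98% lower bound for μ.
μ ≥ 114.39

Lower bound (one-sided):
t* = 2.069 (one-sided for 98%)
Lower bound = x̄ - t* · s/√n = 116.1 - 2.069 · 11.2/√183 = 114.39

We are 98% confident that μ ≥ 114.39.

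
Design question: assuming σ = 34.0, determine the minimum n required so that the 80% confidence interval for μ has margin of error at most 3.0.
n ≥ 212

For margin E ≤ 3.0:
n ≥ (z* · σ / E)²
n ≥ (1.282 · 34.0 / 3.0)²
n ≥ 211.10

Minimum n = 212 (rounding up)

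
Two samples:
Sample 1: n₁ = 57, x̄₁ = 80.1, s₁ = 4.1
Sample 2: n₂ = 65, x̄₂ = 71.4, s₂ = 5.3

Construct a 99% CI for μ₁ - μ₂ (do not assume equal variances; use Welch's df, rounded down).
(6.47, 10.93)

Difference: x̄₁ - x̄₂ = 8.70
SE = √(s₁²/n₁ + s₂²/n₂) = √(4.1²/57 + 5.3²/65) = 0.8527
df = 118.23 → 118 (Welch–Satterthwaite, rounded down)
t* = 2.618

CI: 8.70 ± 2.618 · 0.8527 = 8.70 ± 2.23 = (6.47, 10.93)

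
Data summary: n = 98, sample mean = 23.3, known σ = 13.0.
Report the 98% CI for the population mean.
(20.25, 26.35)

z-interval (σ known):
z* = 2.326 for 98% confidence

Margin of error = z* · σ/√n = 2.326 · 13.0/√98 = 3.05

CI: (23.3 - 3.05, 23.3 + 3.05) = (20.25, 26.35)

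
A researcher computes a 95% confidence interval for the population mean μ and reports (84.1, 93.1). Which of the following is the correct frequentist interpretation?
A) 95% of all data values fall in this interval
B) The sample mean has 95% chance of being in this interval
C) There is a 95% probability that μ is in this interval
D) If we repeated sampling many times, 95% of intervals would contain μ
D

A) Wrong — a CI is about the parameter μ, not individual data values.
B) Wrong — x̄ is observed and sits in the interval by construction.
C) Wrong — μ is fixed; the randomness lives in the interval, not in μ.
D) Correct — this is the frequentist long-run coverage interpretation.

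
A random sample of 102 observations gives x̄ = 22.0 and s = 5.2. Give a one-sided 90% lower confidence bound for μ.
μ ≥ 21.34

Lower bound (one-sided):
t* = 1.290 (one-sided for 90%)
Lower bound = x̄ - t* · s/√n = 22.0 - 1.290 · 5.2/√102 = 21.34

We are 90% confident that μ ≥ 21.34.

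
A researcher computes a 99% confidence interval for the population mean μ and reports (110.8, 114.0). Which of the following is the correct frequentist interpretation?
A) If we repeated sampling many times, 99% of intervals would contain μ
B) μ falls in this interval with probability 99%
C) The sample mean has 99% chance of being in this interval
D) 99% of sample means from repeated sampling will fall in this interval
A

A) Correct — this is the frequentist long-run coverage interpretation.
B) Wrong — μ is fixed; the randomness lives in the interval, not in μ.
C) Wrong — x̄ is observed and sits in the interval by construction.
D) Wrong — coverage applies to intervals containing μ, not to future x̄ values.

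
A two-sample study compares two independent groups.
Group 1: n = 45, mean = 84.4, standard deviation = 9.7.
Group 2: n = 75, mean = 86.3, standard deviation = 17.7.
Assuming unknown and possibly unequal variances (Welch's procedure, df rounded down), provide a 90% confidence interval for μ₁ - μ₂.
(-6.05, 2.25)

Difference: x̄₁ - x̄₂ = -1.90
SE = √(s₁²/n₁ + s₂²/n₂) = √(9.7²/45 + 17.7²/75) = 2.5036
df = 117.23 → 117 (Welch–Satterthwaite, rounded down)
t* = 1.658

CI: -1.90 ± 1.658 · 2.5036 = -1.90 ± 4.15 = (-6.05, 2.25)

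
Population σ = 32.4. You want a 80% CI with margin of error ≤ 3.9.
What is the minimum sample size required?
n ≥ 114

For margin E ≤ 3.9:
n ≥ (z* · σ / E)²
n ≥ (1.282 · 32.4 / 3.9)²
n ≥ 113.43

Minimum n = 114 (rounding up)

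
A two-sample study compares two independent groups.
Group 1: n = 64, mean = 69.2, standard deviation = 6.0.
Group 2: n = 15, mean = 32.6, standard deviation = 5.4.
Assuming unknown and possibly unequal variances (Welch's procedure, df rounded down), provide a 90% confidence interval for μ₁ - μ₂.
(33.88, 39.32)

Difference: x̄₁ - x̄₂ = 36.60
SE = √(s₁²/n₁ + s₂²/n₂) = √(6.0²/64 + 5.4²/15) = 1.5832
df = 22.85 → 22 (Welch–Satterthwaite, rounded down)
t* = 1.717

CI: 36.60 ± 1.717 · 1.5832 = 36.60 ± 2.72 = (33.88, 39.32)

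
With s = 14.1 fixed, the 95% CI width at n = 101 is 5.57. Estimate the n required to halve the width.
n ≈ 404

CI width ∝ 1/√n
To reduce width by factor 2, need √n to grow by 2 → need 2² = 4 times as many samples.

Current: n = 101, width = 5.57
New: n = 404, width ≈ 2.76

Width reduced by factor of 5.57/2.76 = 2.02.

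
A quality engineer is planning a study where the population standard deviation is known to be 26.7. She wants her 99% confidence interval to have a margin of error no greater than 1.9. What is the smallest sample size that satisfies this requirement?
n ≥ 1311

For margin E ≤ 1.9:
n ≥ (z* · σ / E)²
n ≥ (2.576 · 26.7 / 1.9)²
n ≥ 1310.41

Minimum n = 1311 (rounding up)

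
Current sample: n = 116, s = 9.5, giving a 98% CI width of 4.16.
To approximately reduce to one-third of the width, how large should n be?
n ≈ 1044

CI width ∝ 1/√n
To reduce width by factor 3, need √n to grow by 3 → need 3² = 9 times as many samples.

Current: n = 116, width = 4.16
New: n = 1044, width ≈ 1.37

Width reduced by factor of 4.16/1.37 = 3.04.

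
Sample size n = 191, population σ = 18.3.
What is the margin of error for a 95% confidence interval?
Margin of error = 2.60

Margin of error = z* · σ/√n
= 1.960 · 18.3/√191
= 1.960 · 18.3/13.8203
= 2.60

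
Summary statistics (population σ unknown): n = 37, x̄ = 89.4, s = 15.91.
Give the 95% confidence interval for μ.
(84.10, 94.70)

t-interval (σ unknown):
df = n - 1 = 36
t* = 2.028 for 95% confidence

Margin of error = t* · s/√n = 2.028 · 15.91/√37 = 5.30

CI: (84.10, 94.70)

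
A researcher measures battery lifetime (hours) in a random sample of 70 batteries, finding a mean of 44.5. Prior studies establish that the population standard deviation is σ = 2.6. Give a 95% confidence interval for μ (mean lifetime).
(43.89, 45.11)

z-interval (σ known):
z* = 1.960 for 95% confidence

Margin of error = z* · σ/√n = 1.960 · 2.6/√70 = 0.61

CI: (44.5 - 0.61, 44.5 + 0.61) = (43.89, 45.11)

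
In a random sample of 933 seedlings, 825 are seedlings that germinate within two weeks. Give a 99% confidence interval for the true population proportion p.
(0.857, 0.911)

Proportion CI:
p̂ = 825/933 = 0.88424
SE = √(p̂(1-p̂)/n) = √(0.88424 · 0.11576 / 933) = 0.01047

z* = 2.576
Margin = z* · SE = 2.576 · 0.01047 = 0.0270

CI: 0.88424 ± 0.0270 = (0.857, 0.911)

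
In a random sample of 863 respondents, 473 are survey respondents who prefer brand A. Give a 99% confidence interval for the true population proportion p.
(0.504, 0.592)

Proportion CI:
p̂ = 473/863 = 0.54809
SE = √(p̂(1-p̂)/n) = √(0.54809 · 0.45191 / 863) = 0.01694

z* = 2.576
Margin = z* · SE = 2.576 · 0.01694 = 0.0436

CI: 0.54809 ± 0.0436 = (0.504, 0.592)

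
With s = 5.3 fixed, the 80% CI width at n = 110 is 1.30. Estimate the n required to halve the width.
n ≈ 440

CI width ∝ 1/√n
To reduce width by factor 2, need √n to grow by 2 → need 2² = 4 times as many samples.

Current: n = 110, width = 1.30
New: n = 440, width ≈ 0.65

Width reduced by factor of 1.30/0.65 = 2.00.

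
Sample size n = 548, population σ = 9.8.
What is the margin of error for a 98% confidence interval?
Margin of error = 0.97

Margin of error = z* · σ/√n
= 2.326 · 9.8/√548
= 2.326 · 9.8/23.4094
= 0.97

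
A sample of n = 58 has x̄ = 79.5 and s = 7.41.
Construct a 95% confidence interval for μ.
(77.55, 81.45)

t-interval (σ unknown):
df = n - 1 = 57
t* = 2.002 for 95% confidence

Margin of error = t* · s/√n = 2.002 · 7.41/√58 = 1.95

CI: (77.55, 81.45)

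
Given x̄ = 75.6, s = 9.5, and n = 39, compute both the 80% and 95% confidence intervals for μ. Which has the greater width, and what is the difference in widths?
95% CI is wider by 2.19

df = 38
80% CI: t* = 1.304, (73.62, 77.58), width = 2 · t* · s/√n = 3.97
95% CI: t* = 2.024, (72.52, 78.68), width = 2 · t* · s/√n = 6.16

The 95% CI is wider by 6.16 - 3.97 = 2.19.
Higher confidence requires a wider interval.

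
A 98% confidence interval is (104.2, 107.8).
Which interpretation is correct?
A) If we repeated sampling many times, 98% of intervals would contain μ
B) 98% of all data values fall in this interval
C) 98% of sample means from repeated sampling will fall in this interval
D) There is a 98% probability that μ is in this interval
A

A) Correct — this is the frequentist long-run coverage interpretation.
B) Wrong — a CI is about the parameter μ, not individual data values.
C) Wrong — coverage applies to intervals containing μ, not to future x̄ values.
D) Wrong — μ is fixed; the randomness lives in the interval, not in μ.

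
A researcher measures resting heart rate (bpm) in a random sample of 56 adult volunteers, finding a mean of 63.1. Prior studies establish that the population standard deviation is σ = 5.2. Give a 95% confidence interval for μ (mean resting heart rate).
(61.74, 64.46)

z-interval (σ known):
z* = 1.960 for 95% confidence

Margin of error = z* · σ/√n = 1.960 · 5.2/√56 = 1.36

CI: (63.1 - 1.36, 63.1 + 1.36) = (61.74, 64.46)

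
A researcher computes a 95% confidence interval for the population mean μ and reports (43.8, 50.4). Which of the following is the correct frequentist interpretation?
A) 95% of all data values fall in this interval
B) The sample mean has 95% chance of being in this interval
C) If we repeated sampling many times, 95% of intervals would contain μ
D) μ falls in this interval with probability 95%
C

A) Wrong — a CI is about the parameter μ, not individual data values.
B) Wrong — x̄ is observed and sits in the interval by construction.
C) Correct — this is the frequentist long-run coverage interpretation.
D) Wrong — μ is fixed; the randomness lives in the interval, not in μ.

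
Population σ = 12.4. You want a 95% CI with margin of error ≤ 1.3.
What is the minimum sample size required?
n ≥ 350

For margin E ≤ 1.3:
n ≥ (z* · σ / E)²
n ≥ (1.960 · 12.4 / 1.3)²
n ≥ 349.52

Minimum n = 350 (rounding up)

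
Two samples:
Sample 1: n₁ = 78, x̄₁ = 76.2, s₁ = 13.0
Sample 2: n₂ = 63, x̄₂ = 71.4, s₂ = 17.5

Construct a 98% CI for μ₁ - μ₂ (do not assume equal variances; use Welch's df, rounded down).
(-1.46, 11.06)

Difference: x̄₁ - x̄₂ = 4.80
SE = √(s₁²/n₁ + s₂²/n₂) = √(13.0²/78 + 17.5²/63) = 2.6510
df = 111.72 → 111 (Welch–Satterthwaite, rounded down)
t* = 2.360

CI: 4.80 ± 2.360 · 2.6510 = 4.80 ± 6.26 = (-1.46, 11.06)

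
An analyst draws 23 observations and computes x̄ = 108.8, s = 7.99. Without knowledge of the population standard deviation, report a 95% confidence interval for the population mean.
(105.34, 112.26)

t-interval (σ unknown):
df = n - 1 = 22
t* = 2.074 for 95% confidence

Margin of error = t* · s/√n = 2.074 · 7.99/√23 = 3.46

CI: (105.34, 112.26)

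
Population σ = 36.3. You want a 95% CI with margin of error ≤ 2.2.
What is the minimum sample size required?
n ≥ 1046

For margin E ≤ 2.2:
n ≥ (z* · σ / E)²
n ≥ (1.960 · 36.3 / 2.2)²
n ≥ 1045.88

Minimum n = 1046 (rounding up)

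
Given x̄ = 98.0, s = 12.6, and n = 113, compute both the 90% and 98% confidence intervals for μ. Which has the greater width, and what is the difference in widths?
98% CI is wider by 1.66

df = 112
90% CI: t* = 1.659, (96.03, 99.97), width = 2 · t* · s/√n = 3.93
98% CI: t* = 2.360, (95.20, 100.80), width = 2 · t* · s/√n = 5.59

The 98% CI is wider by 5.59 - 3.93 = 1.66.
Higher confidence requires a wider interval.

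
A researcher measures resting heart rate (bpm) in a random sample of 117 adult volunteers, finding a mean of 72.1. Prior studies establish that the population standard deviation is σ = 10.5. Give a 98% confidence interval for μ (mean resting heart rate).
(69.84, 74.36)

z-interval (σ known):
z* = 2.326 for 98% confidence

Margin of error = z* · σ/√n = 2.326 · 10.5/√117 = 2.26

CI: (72.1 - 2.26, 72.1 + 2.26) = (69.84, 74.36)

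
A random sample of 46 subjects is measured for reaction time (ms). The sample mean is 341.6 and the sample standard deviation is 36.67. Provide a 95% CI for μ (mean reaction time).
(330.71, 352.49)

t-interval (σ unknown):
df = n - 1 = 45
t* = 2.014 for 95% confidence

Margin of error = t* · s/√n = 2.014 · 36.67/√46 = 10.89

CI: (330.71, 352.49)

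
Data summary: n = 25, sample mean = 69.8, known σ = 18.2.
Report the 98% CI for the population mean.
(61.33, 78.27)

z-interval (σ known):
z* = 2.326 for 98% confidence

Margin of error = z* · σ/√n = 2.326 · 18.2/√25 = 8.47

CI: (69.8 - 8.47, 69.8 + 8.47) = (61.33, 78.27)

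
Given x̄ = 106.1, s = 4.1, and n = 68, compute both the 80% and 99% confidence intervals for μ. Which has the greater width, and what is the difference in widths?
99% CI is wider by 1.35

df = 67
80% CI: t* = 1.294, (105.46, 106.74), width = 2 · t* · s/√n = 1.29
99% CI: t* = 2.651, (104.78, 107.42), width = 2 · t* · s/√n = 2.64

The 99% CI is wider by 2.64 - 1.29 = 1.35.
Higher confidence requires a wider interval.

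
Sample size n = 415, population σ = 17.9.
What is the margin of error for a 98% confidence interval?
Margin of error = 2.04

Margin of error = z* · σ/√n
= 2.326 · 17.9/√415
= 2.326 · 17.9/20.3715
= 2.04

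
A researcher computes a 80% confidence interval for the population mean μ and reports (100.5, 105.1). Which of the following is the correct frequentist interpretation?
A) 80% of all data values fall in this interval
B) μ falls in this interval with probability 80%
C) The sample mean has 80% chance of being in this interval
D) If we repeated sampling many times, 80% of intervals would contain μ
D

A) Wrong — a CI is about the parameter μ, not individual data values.
B) Wrong — μ is fixed; the randomness lives in the interval, not in μ.
C) Wrong — x̄ is observed and sits in the interval by construction.
D) Correct — this is the frequentist long-run coverage interpretation.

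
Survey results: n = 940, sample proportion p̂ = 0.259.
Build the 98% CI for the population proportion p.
(0.226, 0.292)

Proportion CI:
SE = √(p̂(1-p̂)/n) = √(0.259 · 0.741 / 940) = 0.01429

z* = 2.326
Margin = z* · SE = 2.326 · 0.01429 = 0.0332

CI: 0.259 ± 0.0332 = (0.226, 0.292)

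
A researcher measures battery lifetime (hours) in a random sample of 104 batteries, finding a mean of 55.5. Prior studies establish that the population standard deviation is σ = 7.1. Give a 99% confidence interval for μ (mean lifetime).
(53.71, 57.29)

z-interval (σ known):
z* = 2.576 for 99% confidence

Margin of error = z* · σ/√n = 2.576 · 7.1/√104 = 1.79

CI: (55.5 - 1.79, 55.5 + 1.79) = (53.71, 57.29)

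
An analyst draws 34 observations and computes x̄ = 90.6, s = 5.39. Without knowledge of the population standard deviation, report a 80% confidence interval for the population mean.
(89.39, 91.81)

t-interval (σ unknown):
df = n - 1 = 33
t* = 1.308 for 80% confidence

Margin of error = t* · s/√n = 1.308 · 5.39/√34 = 1.21

CI: (89.39, 91.81)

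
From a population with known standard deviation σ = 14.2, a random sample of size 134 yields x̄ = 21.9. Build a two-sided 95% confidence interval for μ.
(19.50, 24.30)

z-interval (σ known):
z* = 1.960 for 95% confidence

Margin of error = z* · σ/√n = 1.960 · 14.2/√134 = 2.40

CI: (21.9 - 2.40, 21.9 + 2.40) = (19.50, 24.30)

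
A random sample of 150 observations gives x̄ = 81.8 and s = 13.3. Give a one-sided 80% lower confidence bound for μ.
μ ≥ 80.88

Lower bound (one-sided):
t* = 0.844 (one-sided for 80%)
Lower bound = x̄ - t* · s/√n = 81.8 - 0.844 · 13.3/√150 = 80.88

We are 80% confident that μ ≥ 80.88.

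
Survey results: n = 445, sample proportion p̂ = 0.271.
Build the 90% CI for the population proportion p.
(0.236, 0.306)

Proportion CI:
SE = √(p̂(1-p̂)/n) = √(0.271 · 0.729 / 445) = 0.02107

z* = 1.645
Margin = z* · SE = 1.645 · 0.02107 = 0.0347

CI: 0.271 ± 0.0347 = (0.236, 0.306)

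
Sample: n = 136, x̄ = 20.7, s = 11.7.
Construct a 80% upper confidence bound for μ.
μ ≤ 21.55

Upper bound (one-sided):
t* = 0.844 (one-sided for 80%)
Upper bound = x̄ + t* · s/√n = 20.7 + 0.844 · 11.7/√136 = 21.55

We are 80% confident that μ ≤ 21.55.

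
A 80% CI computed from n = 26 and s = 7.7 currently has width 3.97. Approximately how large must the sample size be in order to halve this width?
n ≈ 104

CI width ∝ 1/√n
To reduce width by factor 2, need √n to grow by 2 → need 2² = 4 times as many samples.

Current: n = 26, width = 3.97
New: n = 104, width ≈ 1.95

Width reduced by factor of 3.97/1.95 = 2.04.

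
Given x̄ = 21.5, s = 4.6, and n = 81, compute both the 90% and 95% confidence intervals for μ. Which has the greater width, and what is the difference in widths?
95% CI is wider by 0.33

df = 80
90% CI: t* = 1.664, (20.65, 22.35), width = 2 · t* · s/√n = 1.70
95% CI: t* = 1.990, (20.48, 22.52), width = 2 · t* · s/√n = 2.03

The 95% CI is wider by 2.03 - 1.70 = 0.33.
Higher confidence requires a wider interval.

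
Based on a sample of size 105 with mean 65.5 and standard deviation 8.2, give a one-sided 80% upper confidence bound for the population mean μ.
μ ≤ 66.18

Upper bound (one-sided):
t* = 0.845 (one-sided for 80%)
Upper bound = x̄ + t* · s/√n = 65.5 + 0.845 · 8.2/√105 = 66.18

We are 80% confident that μ ≤ 66.18.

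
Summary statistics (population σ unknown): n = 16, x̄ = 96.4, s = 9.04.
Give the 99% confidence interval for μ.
(89.74, 103.06)

t-interval (σ unknown):
df = n - 1 = 15
t* = 2.947 for 99% confidence

Margin of error = t* · s/√n = 2.947 · 9.04/√16 = 6.66

CI: (89.74, 103.06)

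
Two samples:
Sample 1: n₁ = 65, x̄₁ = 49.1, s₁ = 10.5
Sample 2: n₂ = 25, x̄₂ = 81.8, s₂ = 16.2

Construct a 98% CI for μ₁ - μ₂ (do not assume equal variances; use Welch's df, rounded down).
(-41.25, -24.15)

Difference: x̄₁ - x̄₂ = -32.70
SE = √(s₁²/n₁ + s₂²/n₂) = √(10.5²/65 + 16.2²/25) = 3.4920
df = 32.07 → 32 (Welch–Satterthwaite, rounded down)
t* = 2.449

CI: -32.70 ± 2.449 · 3.4920 = -32.70 ± 8.55 = (-41.25, -24.15)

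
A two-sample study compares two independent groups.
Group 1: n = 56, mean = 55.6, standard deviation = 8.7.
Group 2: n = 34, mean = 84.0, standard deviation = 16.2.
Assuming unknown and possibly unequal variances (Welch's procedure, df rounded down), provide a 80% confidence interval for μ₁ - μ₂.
(-32.32, -24.48)

Difference: x̄₁ - x̄₂ = -28.40
SE = √(s₁²/n₁ + s₂²/n₂) = √(8.7²/56 + 16.2²/34) = 3.0117
df = 44.75 → 44 (Welch–Satterthwaite, rounded down)
t* = 1.301

CI: -28.40 ± 1.301 · 3.0117 = -28.40 ± 3.92 = (-32.32, -24.48)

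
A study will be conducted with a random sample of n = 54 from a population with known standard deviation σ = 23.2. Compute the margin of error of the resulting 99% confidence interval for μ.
Margin of error = 8.13

Margin of error = z* · σ/√n
= 2.576 · 23.2/√54
= 2.576 · 23.2/7.3485
= 8.13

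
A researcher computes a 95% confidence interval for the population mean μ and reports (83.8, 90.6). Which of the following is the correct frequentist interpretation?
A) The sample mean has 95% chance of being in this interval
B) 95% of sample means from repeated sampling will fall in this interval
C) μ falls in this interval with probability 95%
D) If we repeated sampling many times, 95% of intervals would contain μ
D

A) Wrong — x̄ is observed and sits in the interval by construction.
B) Wrong — coverage applies to intervals containing μ, not to future x̄ values.
C) Wrong — μ is fixed; the randomness lives in the interval, not in μ.
D) Correct — this is the frequentist long-run coverage interpretation.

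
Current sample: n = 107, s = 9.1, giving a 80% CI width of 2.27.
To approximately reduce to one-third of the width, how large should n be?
n ≈ 963

CI width ∝ 1/√n
To reduce width by factor 3, need √n to grow by 3 → need 3² = 9 times as many samples.

Current: n = 107, width = 2.27
New: n = 963, width ≈ 0.75

Width reduced by factor of 2.27/0.75 = 3.03.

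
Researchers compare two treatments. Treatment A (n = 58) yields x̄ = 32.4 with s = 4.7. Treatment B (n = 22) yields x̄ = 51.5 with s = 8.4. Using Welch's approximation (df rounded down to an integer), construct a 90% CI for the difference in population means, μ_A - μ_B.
(-22.33, -15.87)

Difference: x̄₁ - x̄₂ = -19.10
SE = √(s₁²/n₁ + s₂²/n₂) = √(4.7²/58 + 8.4²/22) = 1.8942
df = 26.15 → 26 (Welch–Satterthwaite, rounded down)
t* = 1.706

CI: -19.10 ± 1.706 · 1.8942 = -19.10 ± 3.23 = (-22.33, -15.87)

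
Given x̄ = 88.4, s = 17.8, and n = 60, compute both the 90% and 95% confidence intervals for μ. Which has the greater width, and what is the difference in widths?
95% CI is wider by 1.52

df = 59
90% CI: t* = 1.671, (84.56, 92.24), width = 2 · t* · s/√n = 7.68
95% CI: t* = 2.001, (83.80, 93.00), width = 2 · t* · s/√n = 9.20

The 95% CI is wider by 9.20 - 7.68 = 1.52.
Higher confidence requires a wider interval.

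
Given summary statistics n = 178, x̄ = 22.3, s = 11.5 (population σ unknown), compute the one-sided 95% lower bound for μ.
μ ≥ 20.87

Lower bound (one-sided):
t* = 1.654 (one-sided for 95%)
Lower bound = x̄ - t* · s/√n = 22.3 - 1.654 · 11.5/√178 = 20.87

We are 95% confident that μ ≥ 20.87.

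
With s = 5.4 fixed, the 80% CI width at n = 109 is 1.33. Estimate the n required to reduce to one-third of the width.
n ≈ 981

CI width ∝ 1/√n
To reduce width by factor 3, need √n to grow by 3 → need 3² = 9 times as many samples.

Current: n = 109, width = 1.33
New: n = 981, width ≈ 0.44

Width reduced by factor of 1.33/0.44 = 3.02.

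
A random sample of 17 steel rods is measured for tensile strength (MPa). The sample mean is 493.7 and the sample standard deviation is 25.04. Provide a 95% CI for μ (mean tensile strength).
(480.83, 506.57)

t-interval (σ unknown):
df = n - 1 = 16
t* = 2.120 for 95% confidence

Margin of error = t* · s/√n = 2.120 · 25.04/√17 = 12.87

CI: (480.83, 506.57)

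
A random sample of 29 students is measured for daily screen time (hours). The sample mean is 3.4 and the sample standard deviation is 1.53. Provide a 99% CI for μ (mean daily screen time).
(2.61, 4.19)

t-interval (σ unknown):
df = n - 1 = 28
t* = 2.763 for 99% confidence

Margin of error = t* · s/√n = 2.763 · 1.53/√29 = 0.79

CI: (2.61, 4.19)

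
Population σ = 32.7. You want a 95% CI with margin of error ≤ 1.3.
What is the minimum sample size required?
n ≥ 2431

For margin E ≤ 1.3:
n ≥ (z* · σ / E)²
n ≥ (1.960 · 32.7 / 1.3)²
n ≥ 2430.64

Minimum n = 2431 (rounding up)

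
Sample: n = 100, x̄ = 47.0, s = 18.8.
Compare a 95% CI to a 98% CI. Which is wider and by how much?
98% CI is wider by 1.43

df = 99
95% CI: t* = 1.984, (43.27, 50.73), width = 2 · t* · s/√n = 7.46
98% CI: t* = 2.365, (42.55, 51.45), width = 2 · t* · s/√n = 8.89

The 98% CI is wider by 8.89 - 7.46 = 1.43.
Higher confidence requires a wider interval.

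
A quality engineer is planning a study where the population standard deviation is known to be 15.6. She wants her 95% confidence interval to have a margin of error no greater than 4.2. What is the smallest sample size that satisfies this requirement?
n ≥ 53

For margin E ≤ 4.2:
n ≥ (z* · σ / E)²
n ≥ (1.960 · 15.6 / 4.2)²
n ≥ 53.00

Minimum n = 53 (rounding up)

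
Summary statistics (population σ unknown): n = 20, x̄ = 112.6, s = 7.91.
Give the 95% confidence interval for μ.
(108.90, 116.30)

t-interval (σ unknown):
df = n - 1 = 19
t* = 2.093 for 95% confidence

Margin of error = t* · s/√n = 2.093 · 7.91/√20 = 3.70

CI: (108.90, 116.30)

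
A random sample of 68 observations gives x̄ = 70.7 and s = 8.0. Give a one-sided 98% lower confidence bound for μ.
μ ≥ 68.67

Lower bound (one-sided):
t* = 2.095 (one-sided for 98%)
Lower bound = x̄ - t* · s/√n = 70.7 - 2.095 · 8.0/√68 = 68.67

We are 98% confident that μ ≥ 68.67.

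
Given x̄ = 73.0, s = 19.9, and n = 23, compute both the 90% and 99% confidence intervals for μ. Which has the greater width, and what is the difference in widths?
99% CI is wider by 9.14

df = 22
90% CI: t* = 1.717, (65.88, 80.12), width = 2 · t* · s/√n = 14.25
99% CI: t* = 2.819, (61.30, 84.70), width = 2 · t* · s/√n = 23.39

The 99% CI is wider by 23.39 - 14.25 = 9.14.
Higher confidence requires a wider interval.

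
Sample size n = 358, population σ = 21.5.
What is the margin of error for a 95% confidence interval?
Margin of error = 2.23

Margin of error = z* · σ/√n
= 1.960 · 21.5/√358
= 1.960 · 21.5/18.9209
= 2.23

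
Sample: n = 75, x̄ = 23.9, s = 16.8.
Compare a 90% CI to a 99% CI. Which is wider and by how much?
99% CI is wider by 3.80

df = 74
90% CI: t* = 1.666, (20.67, 27.13), width = 2 · t* · s/√n = 6.46
99% CI: t* = 2.644, (18.77, 29.03), width = 2 · t* · s/√n = 10.26

The 99% CI is wider by 10.26 - 6.46 = 3.80.
Higher confidence requires a wider interval.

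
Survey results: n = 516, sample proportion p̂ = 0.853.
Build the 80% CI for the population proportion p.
(0.833, 0.873)

Proportion CI:
SE = √(p̂(1-p̂)/n) = √(0.853 · 0.147 / 516) = 0.01559

z* = 1.282
Margin = z* · SE = 1.282 · 0.01559 = 0.0200

CI: 0.853 ± 0.0200 = (0.833, 0.873)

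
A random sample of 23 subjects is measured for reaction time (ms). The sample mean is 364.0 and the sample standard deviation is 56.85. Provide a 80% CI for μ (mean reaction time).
(348.34, 379.66)

t-interval (σ unknown):
df = n - 1 = 22
t* = 1.321 for 80% confidence

Margin of error = t* · s/√n = 1.321 · 56.85/√23 = 15.66

CI: (348.34, 379.66)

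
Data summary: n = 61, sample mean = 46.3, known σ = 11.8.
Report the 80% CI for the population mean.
(44.36, 48.24)

z-interval (σ known):
z* = 1.282 for 80% confidence

Margin of error = z* · σ/√n = 1.282 · 11.8/√61 = 1.94

CI: (46.3 - 1.94, 46.3 + 1.94) = (44.36, 48.24)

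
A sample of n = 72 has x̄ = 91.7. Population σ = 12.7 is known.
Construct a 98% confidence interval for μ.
(88.22, 95.18)

z-interval (σ known):
z* = 2.326 for 98% confidence

Margin of error = z* · σ/√n = 2.326 · 12.7/√72 = 3.48

CI: (91.7 - 3.48, 91.7 + 3.48) = (88.22, 95.18)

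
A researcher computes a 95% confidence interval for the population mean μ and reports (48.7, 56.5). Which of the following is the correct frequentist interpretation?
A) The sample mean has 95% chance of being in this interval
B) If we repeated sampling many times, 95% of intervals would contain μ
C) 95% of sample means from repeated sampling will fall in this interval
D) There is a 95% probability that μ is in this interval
B

A) Wrong — x̄ is observed and sits in the interval by construction.
B) Correct — this is the frequentist long-run coverage interpretation.
C) Wrong — coverage applies to intervals containing μ, not to future x̄ values.
D) Wrong — μ is fixed; the randomness lives in the interval, not in μ.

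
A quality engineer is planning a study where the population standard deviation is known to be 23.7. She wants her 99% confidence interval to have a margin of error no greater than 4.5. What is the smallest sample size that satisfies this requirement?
n ≥ 185

For margin E ≤ 4.5:
n ≥ (z* · σ / E)²
n ≥ (2.576 · 23.7 / 4.5)²
n ≥ 184.06

Minimum n = 185 (rounding up)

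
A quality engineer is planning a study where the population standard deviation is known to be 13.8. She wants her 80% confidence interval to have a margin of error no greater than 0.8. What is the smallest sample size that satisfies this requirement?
n ≥ 490

For margin E ≤ 0.8:
n ≥ (z* · σ / E)²
n ≥ (1.282 · 13.8 / 0.8)²
n ≥ 489.05

Minimum n = 490 (rounding up)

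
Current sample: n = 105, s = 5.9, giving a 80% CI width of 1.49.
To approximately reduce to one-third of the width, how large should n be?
n ≈ 945

CI width ∝ 1/√n
To reduce width by factor 3, need √n to grow by 3 → need 3² = 9 times as many samples.

Current: n = 105, width = 1.49
New: n = 945, width ≈ 0.49

Width reduced by factor of 1.49/0.49 = 3.04.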